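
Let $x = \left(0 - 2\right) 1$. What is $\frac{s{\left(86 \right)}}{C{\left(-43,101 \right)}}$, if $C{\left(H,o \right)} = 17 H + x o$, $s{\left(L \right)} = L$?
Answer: $- \frac{86}{933} \approx -0.092176$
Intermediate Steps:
$x = -2$ ($x = \left(-2\right) 1 = -2$)
$C{\left(H,o \right)} = - 2 o + 17 H$ ($C{\left(H,o \right)} = 17 H - 2 o = - 2 o + 17 H$)
$\frac{s{\left(86 \right)}}{C{\left(-43,101 \right)}} = \frac{86}{\left(-2\right) 101 + 17 \left(-43\right)} = \frac{86}{-202 - 731} = \frac{86}{-933} = 86 \left(- \frac{1}{933}\right) = - \frac{86}{933}$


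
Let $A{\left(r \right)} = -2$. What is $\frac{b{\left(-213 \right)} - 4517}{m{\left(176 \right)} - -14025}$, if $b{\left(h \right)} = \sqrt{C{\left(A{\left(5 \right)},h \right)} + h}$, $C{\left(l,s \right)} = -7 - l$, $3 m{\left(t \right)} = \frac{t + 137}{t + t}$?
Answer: $- \frac{4769952}{14810713} + \frac{1056 i \sqrt{218}}{14810713} \approx -0.32206 + 0.0010527 i$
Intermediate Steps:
$m{\left(t \right)} = \frac{137 + t}{6 t}$ ($m{\left(t \right)} = \frac{\left(t + 137\right) \frac{1}{t + t}}{3} = \frac{\left(137 + t\right) \frac{1}{2 t}}{3} = \frac{\frac{1}{2} \frac{1}{t} \left(137 + t\right)}{3} = \frac{137 + t}{6 t}$)
$b{\left(h \right)} = \sqrt{-5 + h}$ ($b{\left(h \right)} = \sqrt{\left(-7 - -2\right) + h} = \sqrt{\left(-7 + 2\right) + h} = \sqrt{-5 + h}$)
$\frac{b{\left(-213 \right)} - 4517}{m{\left(176 \right)} - -14025} = \frac{\sqrt{-5 - 213} - 4517}{\frac{137 + 176}{6 \cdot 176} - -14025} = \frac{\sqrt{-218} - 4517}{\frac{1}{6} \cdot \frac{1}{176} \cdot 313 + 14025} = \frac{i \sqrt{218} - 4517}{\frac{313}{1056} + 14025} = \frac{-4517 + i \sqrt{218}}{\frac{14810713}{1056}} = \left(-4517 + i \sqrt{218}\right) \frac{1056}{14810713} = - \frac{4769952}{14810713} + \frac{1056 i \sqrt{218}}{14810713}$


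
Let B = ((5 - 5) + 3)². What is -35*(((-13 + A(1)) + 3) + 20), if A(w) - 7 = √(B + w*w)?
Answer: -595 - 35*√10 ≈ -705.68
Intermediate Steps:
B = 9 (B = (0 + 3)² = 3² = 9)
A(w) = 7 + √(9 + w²) (A(w) = 7 + √(9 + w*w) = 7 + √(9 + w²))
-35*(((-13 + A(1)) + 3) + 20) = -35*(((-13 + (7 + √(9 + 1²))) + 3) + 20) = -35*(((-13 + (7 + √(9 + 1))) + 3) + 20) = -35*(((-13 + (7 + √10)) + 3) + 20) = -35*(((-6 + √10) + 3) + 20) = -35*((-3 + √10) + 20) = -35*(17 + √10) = -595 - 35*√10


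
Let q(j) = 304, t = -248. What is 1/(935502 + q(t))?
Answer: 1/935806 ≈ 1.0686e-6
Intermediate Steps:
1/(935502 + q(t)) = 1/(935502 + 304) = 1/935806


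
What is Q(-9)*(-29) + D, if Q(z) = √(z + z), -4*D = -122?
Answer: 61/2 - 87*I*√2 ≈ 30.5 - 123.04*I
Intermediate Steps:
D = 61/2 (D = -¼*(-122) = 61/2 ≈ 30.500)
Q(z) = √2*√z (Q(z) = √(2*z) = √2*√z)
Q(-9)*(-29) + D = (√2*√(-9))*(-29) + 61/2 = (√2*(3*I))*(-29) + 61/2 = (3*I*√2)*(-29) + 61/2 = -87*I*√2 + 61/2 = 61/2 - 87*I*√2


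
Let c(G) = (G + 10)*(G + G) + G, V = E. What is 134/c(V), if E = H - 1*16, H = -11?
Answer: 134/891 ≈ 0.15039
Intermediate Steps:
E = -27 (E = -11 - 1*16 = -11 - 16 = -27)
V = -27
c(G) = G + 2*G*(10 + G) (c(G) = (10 + G)*(2*G) + G = 2*G*(10 + G) + G = G + 2*G*(10 + G))
134/c(V) = 134/((-27*(21 + 2*(-27)))) = 134/((-27*(21 - 54))) = 134/((-27*(-33))) = 134/891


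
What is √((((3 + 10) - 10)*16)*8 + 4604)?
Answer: 2*√1247 ≈ 70.626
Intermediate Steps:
√((((3 + 10) - 10)*16)*8 + 4604) = √(((13 - 10)*16)*8 + 4604) = √((3*16)*8 + 4604) = √(48*8 + 4604) = √(384 + 4604) = √4988 = 2*√1247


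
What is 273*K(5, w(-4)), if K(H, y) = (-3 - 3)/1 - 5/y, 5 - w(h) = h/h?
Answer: -7917/4 ≈ -1979.3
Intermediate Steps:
w(h) = 4 (w(h) = 5 - h/h = 5 - 1*1 = 5 - 1 = 4)
K(H, y) = -6 - 5/y (K(H, y) = -6*1 - 5/y = -6 - 5/y)
273*K(5, w(-4)) = 273*(-6 - 5/4) = 273*(-29/4) = -7917/4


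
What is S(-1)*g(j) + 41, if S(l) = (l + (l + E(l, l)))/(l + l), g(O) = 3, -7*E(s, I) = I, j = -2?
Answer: 613/14 ≈ 43.786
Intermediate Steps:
E(s, I) = -I/7
S(l) = 13/14 (S(l) = (l + (l - l/7))/(l + l) = (l + 6*l/7)/((2*l)) = (13*l/7)*(1/(2*l)) = 13/14)
S(-1)*g(j) + 41 = (13/14)*3 + 41 = 39/14 + 41 = 613/14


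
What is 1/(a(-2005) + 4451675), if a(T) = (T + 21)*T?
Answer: 1/8429595 ≈ 1.1863e-7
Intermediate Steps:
a(T) = T*(21 + T) (a(T) = (21 + T)*T = T*(21 + T))
1/(a(-2005) + 4451675) = 1/(-2005*(21 - 2005) + 4451675) = 1/(-2005*(-1984) + 4451675) = 1/(3977920 + 4451675) = 1/8429595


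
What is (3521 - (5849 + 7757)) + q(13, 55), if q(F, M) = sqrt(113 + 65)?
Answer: -10085 + sqrt(178) ≈ -10072.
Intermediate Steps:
q(F, M) = sqrt(178)
(3521 - (5849 + 7757)) + q(13, 55) = (3521 - (5849 + 7757)) + sqrt(178) = (3521 - 1*13606) + sqrt(178) = (3521 - 13606) + sqrt(178) = -10085 + sqrt(178)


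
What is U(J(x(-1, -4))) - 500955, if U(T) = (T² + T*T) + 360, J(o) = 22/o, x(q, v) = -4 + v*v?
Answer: -9010589/18 ≈ -5.0059e+5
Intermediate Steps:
x(q, v) = -4 + v²
U(T) = 360 + 2*T² (U(T) = (T² + T²) + 360 = 2*T² + 360 = 360 + 2*T²)
U(J(x(-1, -4))) - 500955 = (360 + 2*(22/(-4 + (-4)²))²) - 500955 = (360 + 2*(22/(-4 + 16))²) - 500955 = (360 + 2*(22/12)²) - 500955 = (360 + 2*(22*(1/12))²) - 500955 = (360 + 2*(11/6)²) - 500955 = (360 + 2*(121/36)) - 500955 = (360 + 121/18) - 500955 = 6601/18 - 500955 = -9010589/18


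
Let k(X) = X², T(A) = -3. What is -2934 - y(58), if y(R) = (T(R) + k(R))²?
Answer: -11299255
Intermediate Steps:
y(R) = (-3 + R²)²
-2934 - y(58) = -2934 - (-3 + 58²)² = -2934 - (-3 + 3364)² = -2934 - 1*3361² = -2934 - 1*11296321 = -2934 - 11296321 = -11299255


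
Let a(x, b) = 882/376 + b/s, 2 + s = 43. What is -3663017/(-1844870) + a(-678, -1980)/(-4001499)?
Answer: 6276728727185183/3161241555926780 ≈ 1.9855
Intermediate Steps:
s = 41 (s = -2 + 43 = 41)
a(x, b) = 441/188 + b/41 (a(x, b) = 882/376 + b/41 = 882*(1/376) + b*(1/41) = 441/188 + b/41)
-3663017/(-1844870) + a(-678, -1980)/(-4001499) = -3663017/(-1844870) + (441/188 + (1/41)*(-1980))/(-4001499) = -3663017*(-1/1844870) + (441/188 - 1980/41)*(-1/4001499) = 3663017/1844870 - 354159/7708*(-1/4001499) = 3663017/1844870 + 39351/3427061588 = 6276728727185183/3161241555926780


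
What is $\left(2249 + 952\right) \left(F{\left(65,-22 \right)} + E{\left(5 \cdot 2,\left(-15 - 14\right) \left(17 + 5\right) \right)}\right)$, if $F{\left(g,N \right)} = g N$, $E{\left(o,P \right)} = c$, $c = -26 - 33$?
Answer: $-4766289$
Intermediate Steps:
$c = -59$
$E{\left(o,P \right)} = -59$
$F{\left(g,N \right)} = N g$
$\left(2249 + 952\right) \left(F{\left(65,-22 \right)} + E{\left(5 \cdot 2,\left(-15 - 14\right) \left(17 + 5\right) \right)}\right) = \left(2249 + 952\right) \left(\left(-22\right) 65 - 59\right) = 3201 \left(-1430 - 59\right) = 3201 \left(-1489\right) = -4766289$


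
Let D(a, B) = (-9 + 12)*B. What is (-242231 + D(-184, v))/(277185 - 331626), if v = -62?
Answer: 242417/54441 ≈ 4.4528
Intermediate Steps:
D(a, B) = 3*B
(-242231 + D(-184, v))/(277185 - 331626) = (-242231 + 3*(-62))/(277185 - 331626) = (-242231 - 186)/(-54441) = -242417*(-1/54441) = 242417/54441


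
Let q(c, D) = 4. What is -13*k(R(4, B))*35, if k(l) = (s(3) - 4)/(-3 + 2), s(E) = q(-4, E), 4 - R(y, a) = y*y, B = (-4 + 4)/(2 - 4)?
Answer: 0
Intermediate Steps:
B = 0 (B = 0/(-2) = 0*(-½) = 0)
R(y, a) = 4 - y² (R(y, a) = 4 - y*y = 4 - y²)
s(E) = 4
k(l) = 0 (k(l) = (4 - 4)/(-3 + 2) = 0/(-1) = 0*(-1) = 0)
-13*k(R(4, B))*35 = -13*0*35 = 0*35 = 0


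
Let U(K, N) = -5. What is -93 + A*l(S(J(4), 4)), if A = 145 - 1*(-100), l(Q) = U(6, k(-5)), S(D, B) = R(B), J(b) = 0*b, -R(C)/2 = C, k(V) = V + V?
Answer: -1318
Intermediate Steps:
k(V) = 2*V
R(C) = -2*C
J(b) = 0
S(D, B) = -2*B
l(Q) = -5
A = 245 (A = 145 + 100 = 245)
-93 + A*l(S(J(4), 4)) = -93 + 245*(-5) = -93 - 1225 = -1318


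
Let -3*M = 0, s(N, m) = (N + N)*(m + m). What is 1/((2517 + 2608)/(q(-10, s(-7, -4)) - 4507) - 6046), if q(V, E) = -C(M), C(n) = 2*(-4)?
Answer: -4499/27206079 ≈ -0.00016537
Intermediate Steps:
s(N, m) = 4*N*m (s(N, m) = (2*N)*(2*m) = 4*N*m)
M = 0 (M = -⅓*0 = 0)
C(n) = -8
q(V, E) = 8 (q(V, E) = -1*(-8) = 8)
1/((2517 + 2608)/(q(-10, s(-7, -4)) - 4507) - 6046) = 1/((2517 + 2608)/(8 - 4507) - 6046) = 1/(5125/(-4499) - 6046) = 1/(5125*(-1/4499) - 6046) = 1/(-5125/4499 - 6046) = 1/(-27206079/4499) = -4499/27206079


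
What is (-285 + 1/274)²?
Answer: 6097891921/75076 ≈ 81223.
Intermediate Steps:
(-285 + 1/274)² = (-78089/274)² = 6097891921/75076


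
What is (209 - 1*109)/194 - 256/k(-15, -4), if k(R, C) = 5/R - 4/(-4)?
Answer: -37198/97 ≈ -383.48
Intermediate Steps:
k(R, C) = 1 + 5/R (k(R, C) = 5/R - 4*(-1/4) = 5/R + 1 = 1 + 5/R)
(209 - 1*109)/194 - 256/k(-15, -4) = (209 - 1*109)/194 - 256*(-15/(5 - 15)) = (209 - 109)*(1/194) - 256/((-1/15*(-10))) = 100*(1/194) - 256/2/3 = 50/97 - 256*3/2 = 50/97 - 384 = -37198/97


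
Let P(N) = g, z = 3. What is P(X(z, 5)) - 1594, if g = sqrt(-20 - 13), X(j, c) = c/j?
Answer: -1594 + I*sqrt(33) ≈ -1594.0 + 5.7446*I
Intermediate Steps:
g = I*sqrt(33) (g = sqrt(-33) = I*sqrt(33) ≈ 5.7446*I)
P(N) = I*sqrt(33)
P(X(z, 5)) - 1594 = I*sqrt(33) - 1594 = -1594 + I*sqrt(33)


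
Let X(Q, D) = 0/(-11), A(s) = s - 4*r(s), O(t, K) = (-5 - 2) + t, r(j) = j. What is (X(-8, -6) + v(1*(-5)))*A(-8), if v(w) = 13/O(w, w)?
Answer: -26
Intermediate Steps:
O(t, K) = -7 + t
A(s) = -3*s (A(s) = s - 4*s = -3*s)
X(Q, D) = 0 (X(Q, D) = 0*(-1/11) = 0)
v(w) = 13/(-7 + w)
(X(-8, -6) + v(1*(-5)))*A(-8) = (0 + 13/(-7 + 1*(-5)))*(-3*(-8)) = (0 + 13/(-7 - 5))*24 = (0 + 13/(-12))*24 = (0 + 13*(-1/12))*24 = (0 - 13/12)*24 = -13/12*24 = -26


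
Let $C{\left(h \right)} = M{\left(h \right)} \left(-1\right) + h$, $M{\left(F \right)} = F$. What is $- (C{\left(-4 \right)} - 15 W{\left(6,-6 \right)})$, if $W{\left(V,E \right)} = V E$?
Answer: $-540$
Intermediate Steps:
$C{\left(h \right)} = 0$ ($C{\left(h \right)} = h \left(-1\right) + h = - h + h = 0$)
$W{\left(V,E \right)} = E V$
$- (C{\left(-4 \right)} - 15 W{\left(6,-6 \right)}) = - (0 - 15 \left(\left(-6\right) 6\right)) = - (0 - -540) = - (0 + 540) = \left(-1\right) 540 = -540$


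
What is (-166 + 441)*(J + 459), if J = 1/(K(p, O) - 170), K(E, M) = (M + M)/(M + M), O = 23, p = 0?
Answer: 21331750/169 ≈ 1.2622e+5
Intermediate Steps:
K(E, M) = 1 (K(E, M) = (2*M)/((2*M)) = (2*M)*(1/(2*M)) = 1)
J = -1/169 (J = 1/(1 - 170) = 1/(-169) = -1/169 ≈ -0.0059172)
(-166 + 441)*(J + 459) = (-166 + 441)*(-1/169 + 459) = 275*(77570/169) = 21331750/169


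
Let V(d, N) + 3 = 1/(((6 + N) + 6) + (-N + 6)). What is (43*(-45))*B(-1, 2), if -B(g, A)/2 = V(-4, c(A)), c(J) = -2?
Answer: -11395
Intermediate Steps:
V(d, N) = -53/18 (V(d, N) = -3 + 1/(((6 + N) + 6) + (-N + 6)) = -3 + 1/((12 + N) + (6 - N)) = -3 + 1/18 = -53/18)
B(g, A) = 53/9 (B(g, A) = -2*(-53/18) = 53/9)
(43*(-45))*B(-1, 2) = (43*(-45))*(53/9) = -1935*53/9 = -11395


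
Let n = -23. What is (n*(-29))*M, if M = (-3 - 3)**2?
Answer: 24012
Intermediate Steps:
M = 36 (M = (-6)**2 = 36)
(n*(-29))*M = -23*(-29)*36 = 667*36 = 24012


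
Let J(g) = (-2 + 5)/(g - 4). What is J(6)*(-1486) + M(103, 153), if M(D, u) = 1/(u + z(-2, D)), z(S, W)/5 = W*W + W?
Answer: -119726276/53713 ≈ -2229.0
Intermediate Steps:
z(S, W) = 5*W + 5*W² (z(S, W) = 5*(W*W + W) = 5*(W² + W) = 5*(W + W²) = 5*W + 5*W²)
M(D, u) = 1/(u + 5*D*(1 + D))
J(g) = 3/(-4 + g)
J(6)*(-1486) + M(103, 153) = (3/(-4 + 6))*(-1486) + 1/(153 + 5*103*(1 + 103)) = (3/2)*(-1486) + 1/(153 + 5*103*104) = (3*(½))*(-1486) + 1/(153 + 53560) = (3/2)*(-1486) + 1/53713 = -2229 + 1/53713 = -119726276/53713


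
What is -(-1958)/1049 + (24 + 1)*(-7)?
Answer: -181617/1049 ≈ -173.13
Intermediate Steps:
-(-1958)/1049 + (24 + 1)*(-7) = -(-1958)/1049 + 25*(-7) = -1*(-1958/1049) - 175 = 1958/1049 - 175 = -181617/1049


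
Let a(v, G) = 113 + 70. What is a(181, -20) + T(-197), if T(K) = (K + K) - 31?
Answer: -242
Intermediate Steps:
a(v, G) = 183
T(K) = -31 + 2*K (T(K) = 2*K - 31 = -31 + 2*K)
a(181, -20) + T(-197) = 183 + (-31 + 2*(-197)) = 183 + (-31 - 394) = 183 - 425 = -242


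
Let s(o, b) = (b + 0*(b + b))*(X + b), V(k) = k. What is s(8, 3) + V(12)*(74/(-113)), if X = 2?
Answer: 807/113 ≈ 7.1416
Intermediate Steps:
s(o, b) = b*(2 + b) (s(o, b) = (b + 0*(b + b))*(2 + b) = (b + 0*(2*b))*(2 + b) = (b + 0)*(2 + b) = b*(2 + b))
s(8, 3) + V(12)*(74/(-113)) = 3*(2 + 3) + 12*(74/(-113)) = 3*5 + 12*(74*(-1/113)) = 15 + 12*(-74/113) = 15 - 888/113 = 807/113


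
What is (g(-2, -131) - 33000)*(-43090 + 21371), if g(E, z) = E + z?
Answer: 719615627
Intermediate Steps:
(g(-2, -131) - 33000)*(-43090 + 21371) = ((-2 - 131) - 33000)*(-43090 + 21371) = (-133 - 33000)*(-21719) = -33133*(-21719) = 719615627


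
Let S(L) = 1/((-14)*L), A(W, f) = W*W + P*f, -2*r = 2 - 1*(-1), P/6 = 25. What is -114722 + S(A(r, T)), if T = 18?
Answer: -8680210688/75663 ≈ -1.1472e+5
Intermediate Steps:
P = 150 (P = 6*25 = 150)
r = -3/2 (r = -(2 - 1*(-1))/2 = -(2 + 1)/2 = -½*3 = -3/2 ≈ -1.5000)
A(W, f) = W² + 150*f (A(W, f) = W*W + 150*f = W² + 150*f)
S(L) = -1/(14*L)
-114722 + S(A(r, T)) = -114722 - 1/(14*((-3/2)² + 150*18)) = -114722 - 1/(14*(9/4 + 2700)) = -114722 - 1/(14*10809/4) = -114722 - 1/14*4/10809 = -114722 - 2/75663 = -8680210688/75663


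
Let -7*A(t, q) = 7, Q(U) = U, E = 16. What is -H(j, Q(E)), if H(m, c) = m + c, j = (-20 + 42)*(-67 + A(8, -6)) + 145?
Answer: 1335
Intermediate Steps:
A(t, q) = -1 (A(t, q) = -⅐*7 = -1)
j = -1351 (j = (-20 + 42)*(-67 - 1) + 145 = 22*(-68) + 145 = -1496 + 145 = -1351)
H(m, c) = c + m
-H(j, Q(E)) = -(16 - 1351) = -1*(-1335) = 1335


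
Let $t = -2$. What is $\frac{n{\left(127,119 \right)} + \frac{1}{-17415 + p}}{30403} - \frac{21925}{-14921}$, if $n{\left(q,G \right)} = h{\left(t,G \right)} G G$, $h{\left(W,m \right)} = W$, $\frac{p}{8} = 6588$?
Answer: $\frac{8610276508478}{16008613579107} \approx 0.53785$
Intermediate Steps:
$p = 52704$ ($p = 8 \cdot 6588 = 52704$)
$n{\left(q,G \right)} = - 2 G^{2}$ ($n{\left(q,G \right)} = - 2 G G = - 2 G^{2}$)
$\frac{n{\left(127,119 \right)} + \frac{1}{-17415 + p}}{30403} - \frac{21925}{-14921} = \frac{- 2 \cdot 119^{2} + \frac{1}{-17415 + 52704}}{30403} - \frac{21925}{-14921} = \left(\left(-2\right) 14161 + \frac{1}{35289}\right) \frac{1}{30403} - - \frac{21925}{14921} = \left(-28322 + \frac{1}{35289}\right) \frac{1}{30403} + \frac{21925}{14921} = \left(- \frac{999455057}{35289}\right) \frac{1}{30403} + \frac{21925}{14921} = - \frac{999455057}{1072891467} + \frac{21925}{14921} = \frac{8610276508478}{16008613579107}$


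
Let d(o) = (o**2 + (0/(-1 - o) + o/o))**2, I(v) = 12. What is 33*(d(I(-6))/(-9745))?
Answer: -138765/1949 ≈ -71.198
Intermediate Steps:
d(o) = (1 + o**2)**2 (d(o) = (o**2 + (0 + 1))**2 = (o**2 + 1)**2 = (1 + o**2)**2)
33*(d(I(-6))/(-9745)) = 33*((1 + 12**4 + 2*12**2)/(-9745)) = 33*((1 + 20736 + 2*144)*(-1/9745)) = 33*((1 + 20736 + 288)*(-1/9745)) = 33*(21025*(-1/9745)) = 33*(-4205/1949) = -138765/1949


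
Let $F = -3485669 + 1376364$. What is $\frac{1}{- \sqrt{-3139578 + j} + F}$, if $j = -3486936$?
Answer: $\frac{i}{\sqrt{6626514} - 2109305 i} \approx -4.7409 \cdot 10^{-7} + 5.7858 \cdot 10^{-10} i$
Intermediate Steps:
$F = -2109305$
$\frac{1}{- \sqrt{-3139578 + j} + F} = \frac{1}{- \sqrt{-3139578 - 3486936} - 2109305} = \frac{1}{- \sqrt{-6626514} - 2109305} = \frac{1}{- i \sqrt{6626514} - 2109305} = \frac{1}{-2109305 - i \sqrt{6626514}}$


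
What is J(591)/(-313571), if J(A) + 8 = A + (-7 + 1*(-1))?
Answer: -575/313571 ≈ -0.0018337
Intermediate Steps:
J(A) = -16 + A (J(A) = -8 + (A + (-7 + 1*(-1))) = -8 + (A + (-7 - 1)) = -8 + (A - 8) = -8 + (-8 + A) = -16 + A)
J(591)/(-313571) = (-16 + 591)/(-313571) = 575*(-1/313571) = -575/313571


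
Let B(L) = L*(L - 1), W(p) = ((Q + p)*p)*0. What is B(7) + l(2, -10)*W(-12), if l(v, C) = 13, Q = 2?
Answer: 42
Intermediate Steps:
W(p) = 0 (W(p) = ((2 + p)*p)*0 = (p*(2 + p))*0 = 0)
B(L) = L*(-1 + L)
B(7) + l(2, -10)*W(-12) = 7*(-1 + 7) + 13*0 = 7*6 + 0 = 42 + 0 = 42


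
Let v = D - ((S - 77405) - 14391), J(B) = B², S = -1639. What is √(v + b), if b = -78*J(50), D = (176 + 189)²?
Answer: 2*√7915 ≈ 177.93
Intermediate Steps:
D = 133225 (D = 365² = 133225)
b = -195000 (b = -78*50² = -78*2500 = -195000)
v = 226660 (v = 133225 - ((-1639 - 77405) - 14391) = 133225 - (-79044 - 14391) = 133225 - 1*(-93435) = 133225 + 93435 = 226660)
√(v + b) = √(226660 - 195000) = √31660 = 2*√7915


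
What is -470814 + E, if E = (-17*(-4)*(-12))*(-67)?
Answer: -416142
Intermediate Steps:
E = 54672 (E = (68*(-12))*(-67) = -816*(-67) = 54672)
-470814 + E = -470814 + 54672 = -416142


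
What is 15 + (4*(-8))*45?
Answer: -1425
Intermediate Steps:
15 + (4*(-8))*45 = 15 - 32*45 = 15 - 1440 = -1425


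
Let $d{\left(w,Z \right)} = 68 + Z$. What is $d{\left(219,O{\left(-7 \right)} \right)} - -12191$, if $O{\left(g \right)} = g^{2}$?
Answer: $12308$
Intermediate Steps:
$d{\left(219,O{\left(-7 \right)} \right)} - -12191 = \left(68 + \left(-7\right)^{2}\right) - -12191 = \left(68 + 49\right) + 12191 = 117 + 12191 = 12308$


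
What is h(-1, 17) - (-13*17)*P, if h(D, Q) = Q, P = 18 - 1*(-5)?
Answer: 5100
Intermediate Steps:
P = 23 (P = 18 + 5 = 23)
h(-1, 17) - (-13*17)*P = 17 - (-13*17)*23 = 17 - (-221)*23 = 17 - 1*(-5083) = 17 + 5083 = 5100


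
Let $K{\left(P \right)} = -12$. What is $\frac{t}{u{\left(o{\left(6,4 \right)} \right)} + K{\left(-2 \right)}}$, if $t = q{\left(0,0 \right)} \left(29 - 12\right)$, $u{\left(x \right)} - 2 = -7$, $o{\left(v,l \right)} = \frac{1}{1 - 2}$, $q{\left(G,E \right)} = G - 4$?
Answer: $4$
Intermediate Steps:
$q{\left(G,E \right)} = -4 + G$
$o{\left(v,l \right)} = -1$ ($o{\left(v,l \right)} = \frac{1}{-1} = -1$)
$u{\left(x \right)} = -5$ ($u{\left(x \right)} = 2 - 7 = -5$)
$t = -68$ ($t = \left(-4 + 0\right) \left(29 - 12\right) = \left(-4\right) 17 = -68$)
$\frac{t}{u{\left(o{\left(6,4 \right)} \right)} + K{\left(-2 \right)}} = - \frac{68}{-5 - 12} = - \frac{68}{-17} = \left(-68\right) \left(- \frac{1}{17}\right) = 4$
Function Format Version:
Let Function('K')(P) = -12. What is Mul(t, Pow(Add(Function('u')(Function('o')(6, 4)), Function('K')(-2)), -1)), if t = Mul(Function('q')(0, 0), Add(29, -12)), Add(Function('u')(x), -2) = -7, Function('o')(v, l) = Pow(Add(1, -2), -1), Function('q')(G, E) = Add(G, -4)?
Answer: 4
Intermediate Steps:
Function('q')(G, E) = Add(-4, G)
Function('o')(v, l) = -1 (Function('o')(v, l) = Pow(-1, -1) = -1)
Function('u')(x) = -5 (Function('u')(x) = Add(2, -7) = -5)
t = -68 (t = Mul(Add(-4, 0), Add(29, -12)) = Mul(-4, 17) = -68)
Mul(t, Pow(Add(Function('u')(Function('o')(6, 4)), Function('K')(-2)), -1)) = Mul(-68, Pow(Add(-5, -12), -1)) = Mul(-68, Pow(-17, -1)) = Mul(-68, Rational(-1, 17)) = 4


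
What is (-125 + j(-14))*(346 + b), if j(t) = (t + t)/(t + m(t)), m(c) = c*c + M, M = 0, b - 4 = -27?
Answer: -525521/13 ≈ -40425.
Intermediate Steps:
b = -23 (b = 4 - 27 = -23)
m(c) = c² (m(c) = c*c + 0 = c² + 0 = c²)
j(t) = 2*t/(t + t²) (j(t) = (t + t)/(t + t²) = (2*t)/(t + t²) = 2*t/(t + t²))
(-125 + j(-14))*(346 + b) = (-125 + 2/(1 - 14))*(346 - 23) = (-125 + 2/(-13))*323 = (-125 + 2*(-1/13))*323 = (-125 - 2/13)*323 = -1627/13*323 = -525521/13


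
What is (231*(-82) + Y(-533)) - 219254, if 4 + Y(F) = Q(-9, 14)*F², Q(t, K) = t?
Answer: -2795001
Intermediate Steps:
Y(F) = -4 - 9*F²
(231*(-82) + Y(-533)) - 219254 = (231*(-82) + (-4 - 9*(-533)²)) - 219254 = (-18942 + (-4 - 9*284089)) - 219254 = (-18942 + (-4 - 2556801)) - 219254 = (-18942 - 2556805) - 219254 = -2575747 - 219254 = -2795001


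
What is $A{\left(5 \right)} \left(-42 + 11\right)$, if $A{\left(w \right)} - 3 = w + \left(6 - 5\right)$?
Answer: $-279$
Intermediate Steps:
$A{\left(w \right)} = 4 + w$ ($A{\left(w \right)} = 3 + \left(w + \left(6 - 5\right)\right) = 3 + \left(w + 1\right) = 3 + \left(1 + w\right) = 4 + w$)
$A{\left(5 \right)} \left(-42 + 11\right) = \left(4 + 5\right) \left(-42 + 11\right) = 9 \left(-31\right) = -279$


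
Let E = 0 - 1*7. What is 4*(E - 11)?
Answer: -72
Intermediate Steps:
E = -7 (E = 0 - 7 = -7)
4*(E - 11) = 4*(-7 - 11) = 4*(-18) = -72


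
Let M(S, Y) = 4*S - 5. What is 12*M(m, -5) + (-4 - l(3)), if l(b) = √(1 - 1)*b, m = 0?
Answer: -64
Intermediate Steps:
M(S, Y) = -5 + 4*S
l(b) = 0 (l(b) = √0*b = 0*b = 0)
12*M(m, -5) + (-4 - l(3)) = 12*(-5 + 4*0) + (-4 - 1*0) = 12*(-5 + 0) + (-4 + 0) = 12*(-5) - 4 = -60 - 4 = -64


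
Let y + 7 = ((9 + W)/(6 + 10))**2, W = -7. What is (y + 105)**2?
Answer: 39350529/4096 ≈ 9607.1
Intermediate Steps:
y = -447/64 (y = -7 + ((9 - 7)/(6 + 10))**2 = -7 + (2/16)**2 = -7 + (2*(1/16))**2 = -7 + (1/8)**2 = -7 + 1/64 = -447/64 ≈ -6.9844)
(y + 105)**2 = (-447/64 + 105)**2 = (6273/64)**2 = 39350529/4096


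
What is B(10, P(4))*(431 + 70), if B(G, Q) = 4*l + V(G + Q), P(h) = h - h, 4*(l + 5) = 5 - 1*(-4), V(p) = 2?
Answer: -4509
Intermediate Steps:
l = -11/4 (l = -5 + (5 - 1*(-4))/4 = -5 + (5 + 4)/4 = -5 + (¼)*9 = -5 + 9/4 = -11/4 ≈ -2.7500)
P(h) = 0
B(G, Q) = -9 (B(G, Q) = 4*(-11/4) + 2 = -11 + 2 = -9)
B(10, P(4))*(431 + 70) = -9*(431 + 70) = -9*501 = -4509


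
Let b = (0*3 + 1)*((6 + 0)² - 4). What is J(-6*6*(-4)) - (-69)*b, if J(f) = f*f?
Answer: 22944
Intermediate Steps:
J(f) = f²
b = 32 (b = (0 + 1)*(6² - 4) = 1*(36 - 4) = 1*32 = 32)
J(-6*6*(-4)) - (-69)*b = (-6*6*(-4))² - (-69)*32 = (-36*(-4))² - 1*(-2208) = 144² + 2208 = 20736 + 2208 = 22944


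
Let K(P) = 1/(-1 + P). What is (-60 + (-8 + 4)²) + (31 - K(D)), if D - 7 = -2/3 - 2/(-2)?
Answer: -250/19 ≈ -13.158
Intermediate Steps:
D = 22/3 (D = 7 + (-2/3 - 2/(-2)) = 7 + (-2*⅓ - 2*(-½)) = 7 + (-⅔ + 1) = 7 + ⅓ = 22/3 ≈ 7.3333)
(-60 + (-8 + 4)²) + (31 - K(D)) = (-60 + (-8 + 4)²) + (31 - 1/(-1 + 22/3)) = (-60 + (-4)²) + (31 - 1/19/3) = (-60 + 16) + (31 - 1*3/19) = -44 + (31 - 3/19) = -44 + 586/19 = -250/19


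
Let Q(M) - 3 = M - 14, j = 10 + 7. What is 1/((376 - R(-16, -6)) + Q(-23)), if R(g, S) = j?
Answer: 1/325 ≈ 0.0030769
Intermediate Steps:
j = 17
R(g, S) = 17
Q(M) = -11 + M (Q(M) = 3 + (M - 14) = 3 + (-14 + M) = -11 + M)
1/((376 - R(-16, -6)) + Q(-23)) = 1/((376 - 1*17) + (-11 - 23)) = 1/((376 - 17) - 34) = 1/(359 - 34) = 1/325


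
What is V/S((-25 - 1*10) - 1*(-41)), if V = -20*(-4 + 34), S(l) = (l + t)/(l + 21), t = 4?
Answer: -1620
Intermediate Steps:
S(l) = (4 + l)/(21 + l) (S(l) = (l + 4)/(l + 21) = (4 + l)/(21 + l))
V = -600 (V = -20*30 = -600)
V/S((-25 - 1*10) - 1*(-41)) = -600*(21 + ((-25 - 1*10) - 1*(-41)))/(4 + ((-25 - 1*10) - 1*(-41))) = -600*(21 + ((-25 - 10) + 41))/(4 + ((-25 - 10) + 41)) = -600*(21 + (-35 + 41))/(4 + (-35 + 41)) = -600*(21 + 6)/(4 + 6) = -600/(10/27) = -600/((1/27)*10) = -600/10/27 = -600*27/10 = -1620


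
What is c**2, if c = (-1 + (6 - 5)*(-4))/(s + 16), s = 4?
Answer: 1/16 ≈ 0.062500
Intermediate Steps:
c = -1/4 (c = (-1 + (6 - 5)*(-4))/(4 + 16) = (-1 + 1*(-4))/20 = (-1 - 4)*(1/20) = -5*1/20 = -1/4 ≈ -0.25000)
c**2 = (-1/4)**2 = 1/16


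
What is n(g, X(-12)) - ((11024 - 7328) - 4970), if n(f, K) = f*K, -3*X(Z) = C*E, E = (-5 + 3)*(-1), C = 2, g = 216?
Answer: 986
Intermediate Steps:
E = 2 (E = -2*(-1) = 2)
X(Z) = -4/3 (X(Z) = -2*2/3 = -⅓*4 = -4/3)
n(f, K) = K*f
n(g, X(-12)) - ((11024 - 7328) - 4970) = -4/3*216 - ((11024 - 7328) - 4970) = -288 - (3696 - 4970) = -288 - 1*(-1274) = -288 + 1274 = 986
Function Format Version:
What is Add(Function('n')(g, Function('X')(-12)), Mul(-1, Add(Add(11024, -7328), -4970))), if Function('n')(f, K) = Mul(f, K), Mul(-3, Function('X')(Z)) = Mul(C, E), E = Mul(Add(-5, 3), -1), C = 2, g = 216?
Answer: 986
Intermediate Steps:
E = 2 (E = Mul(-2, -1) = 2)
Function('X')(Z) = Rational(-4, 3) (Function('X')(Z) = Mul(Rational(-1, 3), Mul(2, 2)) = Mul(Rational(-1, 3), 4) = Rational(-4, 3))
Function('n')(f, K) = Mul(K, f)
Add(Function('n')(g, Function('X')(-12)), Mul(-1, Add(Add(11024, -7328), -4970))) = Add(Mul(Rational(-4, 3), 216), Mul(-1, Add(Add(11024, -7328), -4970))) = Add(-288, Mul(-1, Add(3696, -4970))) = Add(-288, Mul(-1, -1274)) = Add(-288, 1274) = 986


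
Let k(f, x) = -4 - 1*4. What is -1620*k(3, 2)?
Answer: 12960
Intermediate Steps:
k(f, x) = -8 (k(f, x) = -4 - 4 = -8)
-1620*k(3, 2) = -1620*(-8) = 12960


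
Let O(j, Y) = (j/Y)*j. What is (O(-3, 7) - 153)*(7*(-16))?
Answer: 16992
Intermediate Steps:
O(j, Y) = j**2/Y
(O(-3, 7) - 153)*(7*(-16)) = ((-3)**2/7 - 153)*(7*(-16)) = ((1/7)*9 - 153)*(-112) = (9/7 - 153)*(-112) = -1062/7*(-112) = 16992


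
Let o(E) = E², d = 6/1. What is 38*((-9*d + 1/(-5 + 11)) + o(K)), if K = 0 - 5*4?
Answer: 39463/3 ≈ 13154.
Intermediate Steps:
d = 6 (d = 6*1 = 6)
K = -20 (K = 0 - 20 = -20)
38*((-9*d + 1/(-5 + 11)) + o(K)) = 38*((-9*6 + 1/(-5 + 11)) + (-20)²) = 38*((-54 + 1/6) + 400) = 38*((-54 + ⅙) + 400) = 38*(-323/6 + 400) = 38*(2077/6) = 39463/3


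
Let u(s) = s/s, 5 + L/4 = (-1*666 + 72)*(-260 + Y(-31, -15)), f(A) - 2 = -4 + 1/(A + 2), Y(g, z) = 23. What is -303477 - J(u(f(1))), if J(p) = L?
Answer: -866569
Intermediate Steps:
f(A) = -2 + 1/(2 + A) (f(A) = 2 + (-4 + 1/(A + 2)) = 2 + (-4 + 1/(2 + A)) = -2 + 1/(2 + A))
L = 563092 (L = -20 + 4*((-1*666 + 72)*(-260 + 23)) = -20 + 4*((-666 + 72)*(-237)) = -20 + 4*(-594*(-237)) = -20 + 4*140778 = -20 + 563112 = 563092)
u(s) = 1
J(p) = 563092
-303477 - J(u(f(1))) = -303477 - 1*563092 = -303477 - 563092 = -866569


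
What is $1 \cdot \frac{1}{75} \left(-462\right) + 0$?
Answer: $- \frac{154}{25} \approx -6.16$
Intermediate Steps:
$1 \cdot \frac{1}{75} \left(-462\right) + 0 = \frac{1}{75} \left(-462\right) + 0 = - \frac{154}{25} + 0 = - \frac{154}{25}$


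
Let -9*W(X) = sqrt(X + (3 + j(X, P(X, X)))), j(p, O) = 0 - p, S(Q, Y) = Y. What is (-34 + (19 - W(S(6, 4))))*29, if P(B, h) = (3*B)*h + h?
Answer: -435 + 29*sqrt(3)/9 ≈ -429.42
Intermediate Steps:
P(B, h) = h + 3*B*h (P(B, h) = 3*B*h + h = h + 3*B*h)
j(p, O) = -p
W(X) = -sqrt(3)/9 (W(X) = -sqrt(X + (3 - X))/9 = -sqrt(3)/9)
(-34 + (19 - W(S(6, 4))))*29 = (-34 + (19 - (-1)*sqrt(3)/9))*29 = (-34 + (19 + sqrt(3)/9))*29 = (-15 + sqrt(3)/9)*29 = -435 + 29*sqrt(3)/9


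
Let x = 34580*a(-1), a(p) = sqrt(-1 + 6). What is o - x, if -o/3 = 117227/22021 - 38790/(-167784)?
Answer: -10261504779/615795244 - 34580*sqrt(5) ≈ -77340.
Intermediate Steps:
o = -10261504779/615795244 (o = -3*(117227/22021 - 38790/(-167784)) = -3*(117227*(1/22021) - 38790*(-1/167784)) = -3*(117227/22021 + 6465/27964) = -3*3420501593/615795244 = -10261504779/615795244 ≈ -16.664)
a(p) = sqrt(5)
x = 34580*sqrt(5) ≈ 77323.
o - x = -10261504779/615795244 - 34580*sqrt(5)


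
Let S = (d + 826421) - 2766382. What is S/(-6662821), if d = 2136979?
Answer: -197018/6662821 ≈ -0.029570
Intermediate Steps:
S = 197018 (S = (2136979 + 826421) - 2766382 = 2963400 - 2766382 = 197018)
S/(-6662821) = 197018/(-6662821) = 197018*(-1/6662821) = -197018/6662821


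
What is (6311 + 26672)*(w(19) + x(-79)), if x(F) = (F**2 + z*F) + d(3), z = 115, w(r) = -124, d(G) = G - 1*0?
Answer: -97794595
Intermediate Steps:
d(G) = G (d(G) = G + 0 = G)
x(F) = 3 + F**2 + 115*F (x(F) = (F**2 + 115*F) + 3 = 3 + F**2 + 115*F)
(6311 + 26672)*(w(19) + x(-79)) = (6311 + 26672)*(-124 + (3 + (-79)**2 + 115*(-79))) = 32983*(-124 + (3 + 6241 - 9085)) = 32983*(-124 - 2841) = 32983*(-2965) = -97794595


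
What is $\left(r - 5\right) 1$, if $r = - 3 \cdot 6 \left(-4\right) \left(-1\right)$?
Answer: $-77$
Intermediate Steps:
$r = -72$ ($r = \left(-3\right) \left(-24\right) \left(-1\right) = 72 \left(-1\right) = -72$)
$\left(r - 5\right) 1 = \left(-72 - 5\right) 1 = \left(-77\right) 1 = -77$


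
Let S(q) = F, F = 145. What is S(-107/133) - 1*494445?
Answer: -494300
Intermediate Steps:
S(q) = 145
S(-107/133) - 1*494445 = 145 - 1*494445 = 145 - 494445 = -494300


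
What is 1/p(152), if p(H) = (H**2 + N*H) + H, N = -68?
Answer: 1/12920 ≈ 7.7399e-5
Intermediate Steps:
p(H) = H**2 - 67*H (p(H) = (H**2 - 68*H) + H = H**2 - 67*H)
1/p(152) = 1/(152*(-67 + 152)) = 1/(152*85) = 1/12920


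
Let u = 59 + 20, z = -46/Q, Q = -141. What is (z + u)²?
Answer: 125104225/19881 ≈ 6292.7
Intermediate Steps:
z = 46/141 (z = -46/(-141) = -46*(-1/141) = 46/141 ≈ 0.32624)
u = 79
(z + u)² = (46/141 + 79)² = (11185/141)² = 125104225/19881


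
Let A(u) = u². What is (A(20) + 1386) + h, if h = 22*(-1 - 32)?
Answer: 1060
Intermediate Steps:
h = -726 (h = 22*(-33) = -726)
(A(20) + 1386) + h = (20² + 1386) - 726 = (400 + 1386) - 726 = 1786 - 726 = 1060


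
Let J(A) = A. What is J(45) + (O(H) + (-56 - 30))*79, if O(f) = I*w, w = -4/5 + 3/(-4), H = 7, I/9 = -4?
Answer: -11704/5 ≈ -2340.8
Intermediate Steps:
I = -36 (I = 9*(-4) = -36)
w = -31/20 (w = -4*⅕ + 3*(-¼) = -⅘ - ¾ = -31/20 ≈ -1.5500)
O(f) = 279/5 (O(f) = -36*(-31/20) = 279/5)
J(45) + (O(H) + (-56 - 30))*79 = 45 + (279/5 + (-56 - 30))*79 = 45 + (279/5 - 86)*79 = 45 - 151/5*79 = 45 - 11929/5 = -11704/5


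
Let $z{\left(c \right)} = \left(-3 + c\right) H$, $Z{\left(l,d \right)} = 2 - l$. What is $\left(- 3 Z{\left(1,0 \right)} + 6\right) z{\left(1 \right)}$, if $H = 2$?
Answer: $-12$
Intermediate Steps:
$z{\left(c \right)} = -6 + 2 c$ ($z{\left(c \right)} = \left(-3 + c\right) 2 = -6 + 2 c$)
$\left(- 3 Z{\left(1,0 \right)} + 6\right) z{\left(1 \right)} = \left(- 3 \left(2 - 1\right) + 6\right) \left(-6 + 2 \cdot 1\right) = \left(- 3 \left(2 - 1\right) + 6\right) \left(-6 + 2\right) = \left(\left(-3\right) 1 + 6\right) \left(-4\right) = \left(-3 + 6\right) \left(-4\right) = 3 \left(-4\right) = -12$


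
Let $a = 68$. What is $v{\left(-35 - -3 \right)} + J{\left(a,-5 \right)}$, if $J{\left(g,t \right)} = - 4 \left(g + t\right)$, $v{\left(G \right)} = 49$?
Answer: $-203$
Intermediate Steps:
$J{\left(g,t \right)} = - 4 g - 4 t$
$v{\left(-35 - -3 \right)} + J{\left(a,-5 \right)} = 49 - 252 = -203$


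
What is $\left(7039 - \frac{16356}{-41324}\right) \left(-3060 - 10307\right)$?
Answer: $- \frac{972101681266}{10331} \approx -9.4096 \cdot 10^{7}$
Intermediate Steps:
$\left(7039 - \frac{16356}{-41324}\right) \left(-3060 - 10307\right) = \left(7039 - - \frac{4089}{10331}\right) \left(-13367\right) = \left(7039 + \frac{4089}{10331}\right) \left(-13367\right) = \frac{72723998}{10331} \left(-13367\right) = - \frac{972101681266}{10331}$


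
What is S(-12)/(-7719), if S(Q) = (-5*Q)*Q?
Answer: 240/2573 ≈ 0.093276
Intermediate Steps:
S(Q) = -5*Q**2
S(-12)/(-7719) = -5*(-12)**2/(-7719) = -5*144*(-1/7719) = -720*(-1/7719) = 240/2573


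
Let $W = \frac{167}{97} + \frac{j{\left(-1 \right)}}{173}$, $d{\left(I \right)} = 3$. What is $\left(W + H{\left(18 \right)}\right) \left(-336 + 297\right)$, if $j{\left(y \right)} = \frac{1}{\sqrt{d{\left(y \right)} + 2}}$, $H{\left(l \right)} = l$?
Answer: $- \frac{74607}{97} - \frac{39 \sqrt{5}}{865} \approx -769.25$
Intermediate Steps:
$j{\left(y \right)} = \frac{\sqrt{5}}{5}$ ($j{\left(y \right)} = \frac{1}{\sqrt{3 + 2}} = \frac{1}{\sqrt{5}} = \frac{\sqrt{5}}{5}$)
$W = \frac{167}{97} + \frac{\sqrt{5}}{865}$ ($W = \frac{167}{97} + \frac{\frac{1}{5} \sqrt{5}}{173} = 167 \cdot \frac{1}{97} + \frac{\sqrt{5}}{5} \cdot \frac{1}{173} = \frac{167}{97} + \frac{\sqrt{5}}{865} \approx 1.7242$)
$\left(W + H{\left(18 \right)}\right) \left(-336 + 297\right) = \left(\left(\frac{167}{97} + \frac{\sqrt{5}}{865}\right) + 18\right) \left(-336 + 297\right) = \left(\frac{1913}{97} + \frac{\sqrt{5}}{865}\right) \left(-39\right) = - \frac{74607}{97} - \frac{39 \sqrt{5}}{865}$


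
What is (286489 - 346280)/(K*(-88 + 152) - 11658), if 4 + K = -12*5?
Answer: 59791/15754 ≈ 3.7953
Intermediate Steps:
K = -64 (K = -4 - 12*5 = -4 - 60 = -64)
(286489 - 346280)/(K*(-88 + 152) - 11658) = (286489 - 346280)/(-64*(-88 + 152) - 11658) = -59791/(-64*64 - 11658) = -59791/(-4096 - 11658) = -59791/(-15754) = -59791*(-1/15754) = 59791/15754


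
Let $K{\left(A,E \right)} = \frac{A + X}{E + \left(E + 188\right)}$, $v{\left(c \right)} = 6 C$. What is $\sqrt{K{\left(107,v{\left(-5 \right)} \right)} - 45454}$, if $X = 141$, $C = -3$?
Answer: $\frac{3 i \sqrt{1823145}}{19} \approx 213.2 i$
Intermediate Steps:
$v{\left(c \right)} = -18$ ($v{\left(c \right)} = 6 \left(-3\right) = -18$)
$K{\left(A,E \right)} = \frac{141 + A}{188 + 2 E}$ ($K{\left(A,E \right)} = \frac{A + 141}{E + \left(E + 188\right)} = \frac{141 + A}{E + \left(188 + E\right)} = \frac{141 + A}{188 + 2 E}$)
$\sqrt{K{\left(107,v{\left(-5 \right)} \right)} - 45454} = \sqrt{\frac{141 + 107}{2 \left(94 - 18\right)} - 45454} = \sqrt{\frac{1}{2} \cdot \frac{1}{76} \cdot 248 - 45454} = \sqrt{\frac{31}{19} - 45454} = \sqrt{- \frac{863595}{19}} = \frac{3 i \sqrt{1823145}}{19}$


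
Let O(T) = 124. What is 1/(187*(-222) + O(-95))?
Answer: -1/41390 ≈ -2.4160e-5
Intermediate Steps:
1/(187*(-222) + O(-95)) = 1/(187*(-222) + 124) = 1/(-41514 + 124) = 1/(-41390) = -1/41390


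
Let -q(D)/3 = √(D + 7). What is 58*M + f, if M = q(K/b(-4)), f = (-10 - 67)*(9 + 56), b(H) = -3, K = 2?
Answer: -5005 - 58*√57 ≈ -5442.9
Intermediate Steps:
f = -5005 (f = -77*65 = -5005)
q(D) = -3*√(7 + D) (q(D) = -3*√(D + 7) = -3*√(7 + D))
M = -√57 (M = -3*√(7 + 2/(-3)) = -3*√(7 + 2*(-⅓)) = -3*√(7 - ⅔) = -√57 ≈ -7.5498)
58*M + f = 58*(-√57) - 5005 = -58*√57 - 5005 = -5005 - 58*√57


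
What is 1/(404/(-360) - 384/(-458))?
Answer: -20610/5849 ≈ -3.5237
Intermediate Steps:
1/(404/(-360) - 384/(-458)) = 1/(404*(-1/360) - 384*(-1/458)) = 1/(-101/90 + 192/229) = 1/(-5849/20610) = -20610/5849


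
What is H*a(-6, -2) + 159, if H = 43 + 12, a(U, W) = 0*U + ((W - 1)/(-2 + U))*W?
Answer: 471/4 ≈ 117.75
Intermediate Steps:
a(U, W) = W*(-1 + W)/(-2 + U) (a(U, W) = 0 + ((-1 + W)/(-2 + U))*W = 0 + W*(-1 + W)/(-2 + U) = W*(-1 + W)/(-2 + U))
H = 55
H*a(-6, -2) + 159 = 55*(-2*(-1 - 2)/(-2 - 6)) + 159 = 55*(-2*(-3)/(-8)) + 159 = 55*(-2*(-1/8)*(-3)) + 159 = 55*(-3/4) + 159 = -165/4 + 159 = 471/4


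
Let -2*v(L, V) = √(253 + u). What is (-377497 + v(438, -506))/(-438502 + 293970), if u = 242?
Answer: 377497/144532 + 3*√55/289064 ≈ 2.6119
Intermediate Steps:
v(L, V) = -3*√55/2 (v(L, V) = -√(253 + 242)/2 = -3*√55/2)
(-377497 + v(438, -506))/(-438502 + 293970) = (-377497 - 3*√55/2)/(-438502 + 293970) = (-377497 - 3*√55/2)/(-144532) = (-377497 - 3*√55/2)*(-1/144532) = 377497/144532 + 3*√55/289064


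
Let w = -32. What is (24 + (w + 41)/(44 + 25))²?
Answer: 308025/529 ≈ 582.28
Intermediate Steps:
(24 + (w + 41)/(44 + 25))² = (24 + (-32 + 41)/(44 + 25))² = (24 + 9/69)² = (24 + 9*(1/69))² = (24 + 3/23)² = (555/23)² = 308025/529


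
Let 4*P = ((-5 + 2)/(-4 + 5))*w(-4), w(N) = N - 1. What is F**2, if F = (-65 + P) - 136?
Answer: 622521/16 ≈ 38908.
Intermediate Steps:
w(N) = -1 + N
P = 15/4 (P = (((-5 + 2)/(-4 + 5))*(-1 - 4))/4 = (-3/1*(-5))/4 = (-3*1*(-5))/4 = (-3*(-5))/4 = (1/4)*15 = 15/4 ≈ 3.7500)
F = -789/4 (F = (-65 + 15/4) - 136 = -245/4 - 136 = -789/4 ≈ -197.25)
F**2 = (-789/4)**2 = 622521/16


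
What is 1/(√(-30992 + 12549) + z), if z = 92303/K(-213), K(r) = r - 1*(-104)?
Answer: -10061027/8738965092 - 11881*I*√18443/8738965092 ≈ -0.0011513 - 0.00018463*I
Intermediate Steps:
K(r) = 104 + r (K(r) = r + 104 = 104 + r)
z = -92303/109 (z = 92303/(104 - 213) = 92303/(-109) = 92303*(-1/109) = -92303/109 ≈ -846.82)
1/(√(-30992 + 12549) + z) = 1/(√(-30992 + 12549) - 92303/109) = 1/(√(-18443) - 92303/109) = 1/(I*√18443 - 92303/109) = 1/(-92303/109 + I*√18443)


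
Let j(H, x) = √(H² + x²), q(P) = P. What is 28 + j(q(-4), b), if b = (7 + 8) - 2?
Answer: 28 + √185 ≈ 41.601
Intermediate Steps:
b = 13 (b = 15 - 2 = 13)
28 + j(q(-4), b) = 28 + √((-4)² + 13²) = 28 + √(16 + 169) = 28 + √185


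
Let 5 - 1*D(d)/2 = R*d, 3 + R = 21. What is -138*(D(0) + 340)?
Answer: -48300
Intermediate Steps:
R = 18 (R = -3 + 21 = 18)
D(d) = 10 - 36*d
-138*(D(0) + 340) = -138*((10 - 36*0) + 340) = -138*((10 + 0) + 340) = -138*(10 + 340) = -138*350 = -48300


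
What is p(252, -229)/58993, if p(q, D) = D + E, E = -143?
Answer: -12/1903 ≈ -0.0063058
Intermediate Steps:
p(q, D) = -143 + D (p(q, D) = D - 143 = -143 + D)
p(252, -229)/58993 = (-143 - 229)/58993 = -372*1/58993 = -12/1903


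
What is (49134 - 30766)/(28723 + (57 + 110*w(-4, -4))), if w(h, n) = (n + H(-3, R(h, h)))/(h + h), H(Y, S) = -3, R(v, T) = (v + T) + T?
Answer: 73472/115505 ≈ 0.63609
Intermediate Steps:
R(v, T) = v + 2*T (R(v, T) = (T + v) + T = v + 2*T)
w(h, n) = (-3 + n)/(2*h) (w(h, n) = (n - 3)/(h + h) = (-3 + n)/((2*h)) = (-3 + n)*(1/(2*h)) = (-3 + n)/(2*h))
(49134 - 30766)/(28723 + (57 + 110*w(-4, -4))) = (49134 - 30766)/(28723 + (57 + 110*((½)*(-3 - 4)/(-4)))) = 18368/(28723 + (57 + 110*((½)*(-¼)*(-7)))) = 18368/(28723 + (57 + 110*(7/8))) = 18368/(28723 + (57 + 385/4)) = 18368/(28723 + 613/4) = 18368/(115505/4) = 18368*(4/115505) = 73472/115505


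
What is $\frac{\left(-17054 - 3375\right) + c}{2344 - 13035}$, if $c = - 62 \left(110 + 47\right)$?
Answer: $\frac{30163}{10691} \approx 2.8213$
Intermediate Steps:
$c = -9734$ ($c = \left(-62\right) 157 = -9734$)
$\frac{\left(-17054 - 3375\right) + c}{2344 - 13035} = \frac{\left(-17054 - 3375\right) - 9734}{2344 - 13035} = \frac{\left(-17054 - 3375\right) - 9734}{-10691} = \left(-20429 - 9734\right) \left(- \frac{1}{10691}\right) = \left(-30163\right) \left(- \frac{1}{10691}\right) = \frac{30163}{10691}$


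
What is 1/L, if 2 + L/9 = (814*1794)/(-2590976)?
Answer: -647744/14945103 ≈ -0.043342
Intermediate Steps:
L = -14945103/647744 (L = -18 + 9*((814*1794)/(-2590976)) = -18 + 9*(1460316*(-1/2590976)) = -18 + 9*(-365079/647744) = -18 - 3285711/647744 = -14945103/647744 ≈ -23.073)
1/L = 1/(-14945103/647744) = -647744/14945103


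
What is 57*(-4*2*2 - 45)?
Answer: -3477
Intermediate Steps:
57*(-4*2*2 - 45) = 57*(-8*2 - 45) = 57*(-16 - 45) = 57*(-61) = -3477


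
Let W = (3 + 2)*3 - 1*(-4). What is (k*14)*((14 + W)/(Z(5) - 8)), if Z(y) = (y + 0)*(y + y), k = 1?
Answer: 11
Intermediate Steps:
Z(y) = 2*y² (Z(y) = y*(2*y) = 2*y²)
W = 19 (W = 5*3 + 4 = 15 + 4 = 19)
(k*14)*((14 + W)/(Z(5) - 8)) = (1*14)*((14 + 19)/(2*5² - 8)) = 14*(33/(2*25 - 8)) = 14*(33/(50 - 8)) = 14*(33/42) = 14*(33*(1/42)) = 14*(11/14) = 11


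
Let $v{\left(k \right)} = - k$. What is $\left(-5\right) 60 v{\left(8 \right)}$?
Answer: $2400$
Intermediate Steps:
$\left(-5\right) 60 v{\left(8 \right)} = \left(-5\right) 60 \left(\left(-1\right) 8\right) = \left(-300\right) \left(-8\right) = 2400$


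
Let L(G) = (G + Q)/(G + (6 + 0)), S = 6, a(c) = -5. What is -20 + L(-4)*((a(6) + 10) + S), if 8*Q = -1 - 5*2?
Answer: -793/16 ≈ -49.563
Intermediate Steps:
Q = -11/8 (Q = (-1 - 5*2)/8 = (-1 - 10)/8 = (⅛)*(-11) = -11/8 ≈ -1.3750)
L(G) = (-11/8 + G)/(6 + G) (L(G) = (G - 11/8)/(G + (6 + 0)) = (-11/8 + G)/(G + 6) = (-11/8 + G)/(6 + G))
-20 + L(-4)*((a(6) + 10) + S) = -20 + ((-11/8 - 4)/(6 - 4))*((-5 + 10) + 6) = -20 + (-43/8/2)*(5 + 6) = -20 + ((½)*(-43/8))*11 = -20 - 43/16*11 = -20 - 473/16 = -793/16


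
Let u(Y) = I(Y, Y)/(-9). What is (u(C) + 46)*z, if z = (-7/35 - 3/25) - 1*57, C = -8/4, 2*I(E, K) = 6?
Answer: -196321/75 ≈ -2617.6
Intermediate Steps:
I(E, K) = 3 (I(E, K) = (1/2)*6 = 3)
C = -2 (C = -8*1/4 = -2)
z = -1433/25 (z = (-7*1/35 - 3*1/25) - 57 = (-1/5 - 3/25) - 57 = -8/25 - 57 = -1433/25 ≈ -57.320)
u(Y) = -1/3 (u(Y) = 3/(-9) = 3*(-1/9) = -1/3)
(u(C) + 46)*z = (-1/3 + 46)*(-1433/25) = (137/3)*(-1433/25) = -196321/75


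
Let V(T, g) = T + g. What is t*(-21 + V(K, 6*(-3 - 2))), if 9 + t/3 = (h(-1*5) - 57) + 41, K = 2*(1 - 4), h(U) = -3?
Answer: 4788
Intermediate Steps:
K = -6 (K = 2*(-3) = -6)
t = -84 (t = -27 + 3*((-3 - 57) + 41) = -27 + 3*(-60 + 41) = -27 + 3*(-19) = -27 - 57 = -84)
t*(-21 + V(K, 6*(-3 - 2))) = -84*(-21 + (-6 + 6*(-3 - 2))) = -84*(-21 + (-6 + 6*(-5))) = -84*(-21 + (-6 - 30)) = -84*(-21 - 36) = -84*(-57) = 4788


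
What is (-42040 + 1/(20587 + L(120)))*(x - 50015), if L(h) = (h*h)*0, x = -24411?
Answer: 3789060403062/1211 ≈ 3.1289e+9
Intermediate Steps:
L(h) = 0 (L(h) = h²*0 = 0)
(-42040 + 1/(20587 + L(120)))*(x - 50015) = (-42040 + 1/(20587 + 0))*(-24411 - 50015) = (-42040 + 1/20587)*(-74426) = -865477479/20587*(-74426) = 3789060403062/1211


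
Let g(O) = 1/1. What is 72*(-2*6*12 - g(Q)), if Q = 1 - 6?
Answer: -10440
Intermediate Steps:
Q = -5
g(O) = 1
72*(-2*6*12 - g(Q)) = 72*(-2*6*12 - 1*1) = 72*(-12*12 - 1) = 72*(-144 - 1) = 72*(-145) = -10440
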